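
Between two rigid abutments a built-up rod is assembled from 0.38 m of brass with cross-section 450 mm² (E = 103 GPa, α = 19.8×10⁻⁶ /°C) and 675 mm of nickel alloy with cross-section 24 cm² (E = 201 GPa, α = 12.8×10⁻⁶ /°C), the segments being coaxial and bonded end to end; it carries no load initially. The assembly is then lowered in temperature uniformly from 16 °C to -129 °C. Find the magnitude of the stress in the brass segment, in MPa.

σ ≈ 543 MPa (tensile)

With the walls removed the bar would change length by δ_free = Σ αᵢΔT Lᵢ = 19.8×10⁻⁶×145×380 + 12.8×10⁻⁶×145×675 = 2.344 mm.
The walls prevent any net length change, so an axial force P (same in every segment) develops. Compatibility: P · Σ Lᵢ/(AᵢEᵢ) = δ_free.
The series flexibility is Σ Lᵢ/(AᵢEᵢ) = 380/(450×103×10³) + 675/(2400×201×10³) = 9.598×10⁻⁶ mm/N.
P = 2.344 / 9.598×10⁻⁶ = 244200 N = 244.2 kN, tensile.
σ_{brass} = P / A = 244200 / 450 = 542.7 MPa.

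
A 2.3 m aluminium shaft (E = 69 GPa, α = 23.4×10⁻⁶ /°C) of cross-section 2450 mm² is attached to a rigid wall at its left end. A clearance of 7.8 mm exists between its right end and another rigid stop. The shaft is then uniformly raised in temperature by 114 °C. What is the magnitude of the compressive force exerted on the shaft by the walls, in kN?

P ≈ 0 kN

If the wall were absent the shaft would grow by αΔT L = 23.4×10⁻⁶ × 114 × 2300 = 6.135 mm.
This is smaller than the 7.8 mm clearance, so the shaft expands freely without reaching the stop — the stress is zero.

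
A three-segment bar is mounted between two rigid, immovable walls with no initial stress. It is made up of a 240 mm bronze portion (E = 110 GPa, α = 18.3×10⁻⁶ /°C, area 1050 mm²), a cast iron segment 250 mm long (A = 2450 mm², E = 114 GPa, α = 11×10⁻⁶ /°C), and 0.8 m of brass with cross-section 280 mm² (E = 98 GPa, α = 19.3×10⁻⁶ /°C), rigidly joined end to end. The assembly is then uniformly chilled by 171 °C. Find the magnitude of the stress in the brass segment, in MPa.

If the supports were absent, the total length change would be Σ αᵢΔT Lᵢ = 18.3×10⁻⁶×171×240 + 11×10⁻⁶×171×250 + 19.3×10⁻⁶×171×800 = 3.862 mm.
Since the ends are fixed, an axial force P builds up, equal in every segment, with P · Σ Lᵢ/(AᵢEᵢ) = δ_free.
The series flexibility is Σ Lᵢ/(AᵢEᵢ) = 240/(1050×110×10³) + 250/(2450×114×10³) + 800/(280×98×10³) = 3.213×10⁻⁵ mm/N.
P = 3.862 / 3.213×10⁻⁵ = 120200 N = 120.2 kN, tensile.
σ_{brass} = P / A = 120200 / 280 = 429.3 MPa.

σ ≈ 429 MPa (tensile)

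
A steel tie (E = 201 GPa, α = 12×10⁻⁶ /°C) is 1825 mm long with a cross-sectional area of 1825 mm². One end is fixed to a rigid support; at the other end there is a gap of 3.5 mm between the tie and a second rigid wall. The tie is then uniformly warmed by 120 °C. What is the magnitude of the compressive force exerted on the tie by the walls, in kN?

P ≈ 0 kN

Free thermal elongation = αΔT L = 12×10⁻⁶ × 120 × 1825 = 2.628 mm.
Since δ_free = 2.63 mm is less than the 3.5 mm gap, the tie never touches the wall. No axial force develops.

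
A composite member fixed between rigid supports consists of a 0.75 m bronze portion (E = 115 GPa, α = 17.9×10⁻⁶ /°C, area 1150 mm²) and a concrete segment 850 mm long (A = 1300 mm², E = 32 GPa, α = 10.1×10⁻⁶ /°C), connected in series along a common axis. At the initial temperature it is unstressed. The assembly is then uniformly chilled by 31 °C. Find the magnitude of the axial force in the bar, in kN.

Free thermal contraction of the whole bar: Σ αᵢΔT Lᵢ = 17.9×10⁻⁶×31×750 + 10.1×10⁻⁶×31×850 = 0.6823 mm.
Since the ends are fixed, an axial force P builds up, equal in every segment, with P · Σ Lᵢ/(AᵢEᵢ) = δ_free.
The series flexibility is Σ Lᵢ/(AᵢEᵢ) = 750/(1150×115×10³) + 850/(1300×32×10³) = 2.61×10⁻⁵ mm/N.
P = 0.6823 / 2.61×10⁻⁵ = 26140 N = 26.14 kN, tensile.

P ≈ 26.1 kN (tensile)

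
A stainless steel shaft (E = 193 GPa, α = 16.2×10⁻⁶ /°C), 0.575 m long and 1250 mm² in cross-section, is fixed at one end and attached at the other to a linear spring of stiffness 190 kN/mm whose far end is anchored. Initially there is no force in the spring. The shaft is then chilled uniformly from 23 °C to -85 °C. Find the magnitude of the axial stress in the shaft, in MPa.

σ ≈ 105 MPa (tensile)

If the spring were absent the shaft would shorten by αΔT L = 16.2×10⁻⁶ × 108 × 575 = 1.006 mm.
With a force P in the spring, the elastic change of the shaft is PL/(AE) and that of the spring is P/k; compatibility requires their sum to equal δ_free.
So P = δ_free / [L/(AE) + 1/k] = 1.006 / [ 575/(1250×193×10³) + 1/(190×10³) ].
P = 1.006 / 7.647×10⁻⁶ = 131600 N.
σ = P/A = 131600/1250 = 105.3 MPa.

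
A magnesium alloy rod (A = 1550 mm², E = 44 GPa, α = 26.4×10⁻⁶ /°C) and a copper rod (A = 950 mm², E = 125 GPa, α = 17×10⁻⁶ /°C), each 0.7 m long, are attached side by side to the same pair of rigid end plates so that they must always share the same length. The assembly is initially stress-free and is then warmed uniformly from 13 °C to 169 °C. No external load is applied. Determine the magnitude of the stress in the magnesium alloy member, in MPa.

Both members must finish at the same length. With the larger α, the magnesium alloy tends to over-expand; the plates restrain it, putting the magnesium alloy in compression and the copper in tension. With no external load the two internal forces are equal and opposite, magnitude P.
Setting the final lengths equal and cancelling L: (α₁ − α₂)ΔT = P/(A₁E₁) + P/(A₂E₂).
|α₁ − α₂|·ΔT = 9.4×10⁻⁶ × 156 = 0.001466.
1/(A₁E₁) + 1/(A₂E₂) = 1/(1550×44×10³) + 1/(950×125×10³) = 2.308×10⁻⁸ N⁻¹.
So P = 0.001466 / 2.308×10⁻⁸ = 63.53 kN.
σ_{magnesium alloy} = P/A₁ = 63530/1550 = 40.98 MPa, compressive.

σ ≈ 41 MPa (compressive)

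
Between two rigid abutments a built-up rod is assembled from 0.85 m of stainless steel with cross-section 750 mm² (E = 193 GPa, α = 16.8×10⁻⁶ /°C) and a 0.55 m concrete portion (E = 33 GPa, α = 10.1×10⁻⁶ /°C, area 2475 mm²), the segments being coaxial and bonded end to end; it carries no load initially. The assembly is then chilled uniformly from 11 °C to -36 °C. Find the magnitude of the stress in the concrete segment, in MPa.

With the walls removed the bar would change length by δ_free = Σ αᵢΔT Lᵢ = 16.8×10⁻⁶×47×850 + 10.1×10⁻⁶×47×550 = 0.9322 mm.
The rigid supports impose zero overall length change; the single axial force P common to all segments must satisfy P Σ Lᵢ/(AᵢEᵢ) = δ_free.
The series flexibility is Σ Lᵢ/(AᵢEᵢ) = 850/(750×193×10³) + 550/(2475×33×10³) = 1.261×10⁻⁵ mm/N.
Hence P = δ_free / Σ(L/AE) = 0.9322/1.261×10⁻⁵ = 73.95 kN (tensile).
σ_{concrete} = P / A = 73950 / 2475 = 29.88 MPa.

σ ≈ 29.9 MPa (tensile)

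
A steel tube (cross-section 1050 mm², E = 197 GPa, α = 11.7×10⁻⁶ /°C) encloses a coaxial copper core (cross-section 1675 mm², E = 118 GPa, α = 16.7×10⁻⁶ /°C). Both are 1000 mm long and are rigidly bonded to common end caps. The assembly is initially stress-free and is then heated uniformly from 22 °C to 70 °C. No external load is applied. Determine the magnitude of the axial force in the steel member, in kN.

Both members must finish at the same length. With the larger α, the copper tends to over-expand; the plates restrain it, putting the copper in compression and the steel in tension. With no external load the two internal forces are equal and opposite, magnitude P.
Equating the net (thermal + elastic) strains gives |α₁ − α₂|·ΔT = P·[1/(A₁E₁) + 1/(A₂E₂)].
|α₁ − α₂|·ΔT = 5×10⁻⁶ × 48 = 0.00024.
1/(A₁E₁) + 1/(A₂E₂) = 1/(1050×197×10³) + 1/(1675×118×10³) = 9.894×10⁻⁹ N⁻¹.
P = 0.00024 / 9.894×10⁻⁹ = 24260 N = 24.26 kN.

P ≈ 24.3 kN (tensile in the steel)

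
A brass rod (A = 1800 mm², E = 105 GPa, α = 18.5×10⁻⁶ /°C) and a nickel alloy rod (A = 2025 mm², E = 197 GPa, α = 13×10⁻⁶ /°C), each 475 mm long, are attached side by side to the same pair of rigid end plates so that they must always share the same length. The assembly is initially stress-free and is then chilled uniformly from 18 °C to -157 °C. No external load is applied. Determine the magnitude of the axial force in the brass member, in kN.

P ≈ 123 kN (tensile in the brass)

Equilibrium of a rigid end plate with no external load gives equal and opposite internal forces ±P in the two members. Since α_{brass} > α_{nickel alloy}, cooling drives the brass into tension and the nickel alloy into compression.
Compatibility of the two members (thermal + elastic change equal): (α₁ − α₂)ΔT = P·[1/(A₁E₁) + 1/(A₂E₂)].
|α₁ − α₂|·ΔT = 5.5×10⁻⁶ × 175 = 0.0009625.
1/(A₁E₁) + 1/(A₂E₂) = 1/(1800×105×10³) + 1/(2025×197×10³) = 7.798×10⁻⁹ N⁻¹.
So P = 0.0009625 / 7.798×10⁻⁹ = 123.4 kN.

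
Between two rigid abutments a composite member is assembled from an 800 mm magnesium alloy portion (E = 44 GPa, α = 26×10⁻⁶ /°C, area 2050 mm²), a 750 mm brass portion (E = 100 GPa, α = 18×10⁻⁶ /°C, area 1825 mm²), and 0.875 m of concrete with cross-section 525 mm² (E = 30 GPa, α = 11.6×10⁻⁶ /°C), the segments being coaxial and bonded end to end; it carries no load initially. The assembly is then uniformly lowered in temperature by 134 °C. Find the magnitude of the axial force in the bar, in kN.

If the supports were absent, the total length change would be Σ αᵢΔT Lᵢ = 26×10⁻⁶×134×800 + 18×10⁻⁶×134×750 + 11.6×10⁻⁶×134×875 = 5.956 mm.
The rigid supports impose zero overall length change; the single axial force P common to all segments must satisfy P Σ Lᵢ/(AᵢEᵢ) = δ_free.
The series flexibility is Σ Lᵢ/(AᵢEᵢ) = 800/(2050×44×10³) + 750/(1825×100×10³) + 875/(525×30×10³) = 6.853×10⁻⁵ mm/N.
Hence P = δ_free / Σ(L/AE) = 5.956/6.853×10⁻⁵ = 86.91 kN (tensile).

P ≈ 86.9 kN (tensile)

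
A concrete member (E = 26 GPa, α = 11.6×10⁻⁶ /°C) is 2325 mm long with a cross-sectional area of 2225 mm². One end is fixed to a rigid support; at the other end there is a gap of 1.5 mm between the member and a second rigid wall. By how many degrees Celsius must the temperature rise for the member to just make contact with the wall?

ΔT ≈ 55.6 °C

The gap closes when αΔT L = 1.5 mm, since the member is still unstressed at that instant.
So ΔT = g/(αL) = 1.5/(11.6×10⁻⁶ × 2325) = 55.62 °C.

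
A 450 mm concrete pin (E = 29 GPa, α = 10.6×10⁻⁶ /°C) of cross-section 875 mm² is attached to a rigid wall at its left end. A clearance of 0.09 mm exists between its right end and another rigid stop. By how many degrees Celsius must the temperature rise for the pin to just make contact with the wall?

ΔT ≈ 18.9 °C

The gap closes when αΔT L = 0.09 mm, since the pin is still unstressed at that instant.
So ΔT = g/(αL) = 0.09/(10.6×10⁻⁶ × 450) = 18.87 °C.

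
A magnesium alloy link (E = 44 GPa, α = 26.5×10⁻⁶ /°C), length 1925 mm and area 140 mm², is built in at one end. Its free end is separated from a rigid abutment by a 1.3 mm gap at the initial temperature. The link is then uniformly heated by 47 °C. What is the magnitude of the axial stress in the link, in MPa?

σ ≈ 25.1 MPa (compressive)

If the wall were absent the link would grow by αΔT L = 26.5×10⁻⁶ × 47 × 1925 = 2.398 mm.
This exceeds the 1.3 mm gap, so the wall pushes back. The portion of expansion that must be recovered elastically is δ_free − gap = 2.398 − 1.3 = 1.098 mm.
That suppressed elongation corresponds to σ = E·Δ/L = 44×10³ × 1.098/1925 = 25.09 MPa.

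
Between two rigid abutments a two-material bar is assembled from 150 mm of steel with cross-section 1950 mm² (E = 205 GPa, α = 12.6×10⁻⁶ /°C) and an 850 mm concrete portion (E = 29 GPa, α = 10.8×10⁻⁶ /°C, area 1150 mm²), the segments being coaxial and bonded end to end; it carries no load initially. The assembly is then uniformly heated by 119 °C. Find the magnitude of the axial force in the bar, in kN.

P ≈ 50.9 kN (compressive)

With the walls removed the bar would change length by δ_free = Σ αᵢΔT Lᵢ = 12.6×10⁻⁶×119×150 + 10.8×10⁻⁶×119×850 = 1.317 mm.
Since the ends are fixed, an axial force P builds up, equal in every segment, with P · Σ Lᵢ/(AᵢEᵢ) = δ_free.
The series flexibility is Σ Lᵢ/(AᵢEᵢ) = 150/(1950×205×10³) + 850/(1150×29×10³) = 2.586×10⁻⁵ mm/N.
So P = 1.317 / 2.586×10⁻⁵ = 50.94 kN, compressive.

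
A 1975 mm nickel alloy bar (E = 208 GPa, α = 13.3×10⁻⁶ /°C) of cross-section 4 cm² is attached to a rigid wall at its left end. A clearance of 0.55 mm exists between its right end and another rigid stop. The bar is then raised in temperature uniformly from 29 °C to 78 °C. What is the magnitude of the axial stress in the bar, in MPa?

Free thermal elongation = αΔT L = 13.3×10⁻⁶ × 49 × 1975 = 1.287 mm.
This exceeds the 0.55 mm gap, so the wall pushes back. The portion of expansion that must be recovered elastically is δ_free − gap = 1.287 − 0.55 = 0.7371 mm.
That suppressed elongation corresponds to σ = E·Δ/L = 208×10³ × 0.7371/1975 = 77.63 MPa.

σ ≈ 77.6 MPa (compressive)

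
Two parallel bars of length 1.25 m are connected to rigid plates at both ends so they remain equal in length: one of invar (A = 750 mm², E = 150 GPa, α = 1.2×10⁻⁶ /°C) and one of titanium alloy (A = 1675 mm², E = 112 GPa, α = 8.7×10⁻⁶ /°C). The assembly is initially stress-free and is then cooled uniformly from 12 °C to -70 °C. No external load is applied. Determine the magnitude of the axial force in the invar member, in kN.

P ≈ 43.3 kN (compressive in the invar)

Both members must finish at the same length. With the larger α, the titanium alloy tends to over-contract; the plates restrain it, putting the titanium alloy in tension and the invar in compression. With no external load the two internal forces are equal and opposite, magnitude P.
Compatibility of the two members (thermal + elastic change equal): (α₁ − α₂)ΔT = P·[1/(A₁E₁) + 1/(A₂E₂)].
|α₁ − α₂|·ΔT = 7.5×10⁻⁶ × 82 = 0.000615.
1/(A₁E₁) + 1/(A₂E₂) = 1/(750×150×10³) + 1/(1675×112×10³) = 1.422×10⁻⁸ N⁻¹.
P = 0.000615 / 1.422×10⁻⁸ = 43250 N = 43.25 kN.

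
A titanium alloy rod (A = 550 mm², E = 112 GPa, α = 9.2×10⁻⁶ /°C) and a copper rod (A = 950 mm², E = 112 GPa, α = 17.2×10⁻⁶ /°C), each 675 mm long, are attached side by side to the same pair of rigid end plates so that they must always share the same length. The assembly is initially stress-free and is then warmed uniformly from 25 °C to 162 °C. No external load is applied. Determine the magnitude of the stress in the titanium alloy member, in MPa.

σ ≈ 77.7 MPa (tensile)

The copper has the larger α, so on heating it would change length more than the titanium alloy if both were free. The rigid plates force a common final length, so the copper is put into compression and the titanium alloy into tension, with equal and opposite forces P (no external load).
Setting the final lengths equal and cancelling L: (α₁ − α₂)ΔT = P/(A₁E₁) + P/(A₂E₂).
|α₁ − α₂|·ΔT = 8×10⁻⁶ × 137 = 0.001096.
1/(A₁E₁) + 1/(A₂E₂) = 1/(550×112×10³) + 1/(950×112×10³) = 2.563×10⁻⁸ N⁻¹.
So P = 0.001096 / 2.563×10⁻⁸ = 42.76 kN.
σ_{titanium alloy} = P/A₁ = 42760/550 = 77.74 MPa, tensile.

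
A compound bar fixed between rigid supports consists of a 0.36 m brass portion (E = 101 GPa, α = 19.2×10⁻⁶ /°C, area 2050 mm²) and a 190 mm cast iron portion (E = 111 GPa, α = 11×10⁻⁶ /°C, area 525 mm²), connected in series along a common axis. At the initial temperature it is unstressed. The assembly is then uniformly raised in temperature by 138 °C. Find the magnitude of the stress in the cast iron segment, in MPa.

With the walls removed the bar would change length by δ_free = Σ αᵢΔT Lᵢ = 19.2×10⁻⁶×138×360 + 11×10⁻⁶×138×190 = 1.242 mm.
Since the ends are fixed, an axial force P builds up, equal in every segment, with P · Σ Lᵢ/(AᵢEᵢ) = δ_free.
Σ Lᵢ/(AᵢEᵢ) = 360/(2050×101×10³) + 190/(525×111×10³) = 4.999×10⁻⁶ mm/N.
P = 1.242 / 4.999×10⁻⁶ = 248500 N = 248.5 kN, compressive.
σ_{cast iron} = P / A = 248500 / 525 = 473.3 MPa.

σ ≈ 473 MPa (compressive)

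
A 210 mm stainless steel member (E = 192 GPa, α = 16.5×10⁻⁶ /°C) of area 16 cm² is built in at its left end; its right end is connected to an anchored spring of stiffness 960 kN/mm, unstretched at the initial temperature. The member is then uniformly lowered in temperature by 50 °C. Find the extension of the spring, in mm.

δ ≈ 0.105 mm

If the spring were absent the member would shorten by αΔT L = 16.5×10⁻⁶ × 50 × 210 = 0.1732 mm.
With a force P in the spring, the elastic change of the member is PL/(AE) and that of the spring is P/k; compatibility requires their sum to equal δ_free.
So P = δ_free / [L/(AE) + 1/k] = 0.1732 / [ 210/(1600×192×10³) + 1/(960×10³) ].
P = 0.1732 / 1.725×10⁻⁶ = 100400 N.
Spring extension = P/k = 100400/(960×10³) = 0.1046 mm.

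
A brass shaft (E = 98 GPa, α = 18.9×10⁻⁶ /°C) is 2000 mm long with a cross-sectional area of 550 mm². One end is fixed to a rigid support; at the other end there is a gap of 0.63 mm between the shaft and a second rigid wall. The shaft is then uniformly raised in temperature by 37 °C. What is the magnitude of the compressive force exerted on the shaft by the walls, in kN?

P ≈ 20.7 kN

Unrestrained expansion: δ_free = αΔT L = 18.9×10⁻⁶ × 37 × 2000 = 1.399 mm.
After closing the 0.63 mm clearance, 1.399 − 0.63 = 0.7686 mm of expansion remains to be suppressed by the wall.
So σ = E(δ_free − g)/L = 98×10³ × 0.7686/2000 = 37.66 MPa.
Force on the wall = σA = 37.66 × 550 mm² = 20.71 kN.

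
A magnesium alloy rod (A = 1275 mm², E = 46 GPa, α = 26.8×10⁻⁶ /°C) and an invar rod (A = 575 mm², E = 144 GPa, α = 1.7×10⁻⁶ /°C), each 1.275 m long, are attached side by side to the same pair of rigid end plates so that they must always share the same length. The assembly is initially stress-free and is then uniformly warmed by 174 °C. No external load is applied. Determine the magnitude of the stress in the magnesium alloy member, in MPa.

The magnesium alloy has the larger α, so on heating it would change length more than the invar if both were free. The rigid plates force a common final length, so the magnesium alloy is put into compression and the invar into tension, with equal and opposite forces P (no external load).
Setting the final lengths equal and cancelling L: (α₁ − α₂)ΔT = P/(A₁E₁) + P/(A₂E₂).
|α₁ − α₂|·ΔT = 25.1×10⁻⁶ × 174 = 0.004367.
1/(A₁E₁) + 1/(A₂E₂) = 1/(1275×46×10³) + 1/(575×144×10³) = 2.913×10⁻⁸ N⁻¹.
So P = 0.004367 / 2.913×10⁻⁸ = 149.9 kN.
σ_{magnesium alloy} = P/A₁ = 149900/1275 = 117.6 MPa, compressive.

σ ≈ 118 MPa (compressive)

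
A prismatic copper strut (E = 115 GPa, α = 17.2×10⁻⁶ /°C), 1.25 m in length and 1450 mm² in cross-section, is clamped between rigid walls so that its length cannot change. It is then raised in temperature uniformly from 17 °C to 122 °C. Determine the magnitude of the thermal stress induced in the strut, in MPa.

With length fixed, the mechanical strain must cancel the thermal strain αΔT = 17.2×10⁻⁶ × 105 = 1806×10⁻⁶.
Hence σ = E·αΔT = 115×10³ × 1806×10⁻⁶ = 207.7 MPa, compressive.

σ ≈ 208 MPa (compressive)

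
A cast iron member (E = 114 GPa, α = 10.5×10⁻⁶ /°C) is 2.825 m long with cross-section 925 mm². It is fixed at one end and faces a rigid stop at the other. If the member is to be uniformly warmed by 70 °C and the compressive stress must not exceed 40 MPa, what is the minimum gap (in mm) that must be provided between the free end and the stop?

With no wall the member would lengthen by αΔT L = 10.5×10⁻⁶ × 70 × 2825 = 2.076 mm.
A stress of 40 MPa corresponds to the wall pushing the member back by σL/E = 40×2825/(114×10³) = 0.9912 mm.
The gap must absorb the remainder: g_min = 2.076 − 0.9912 = 1.085 mm.

g ≈ 1.09 mm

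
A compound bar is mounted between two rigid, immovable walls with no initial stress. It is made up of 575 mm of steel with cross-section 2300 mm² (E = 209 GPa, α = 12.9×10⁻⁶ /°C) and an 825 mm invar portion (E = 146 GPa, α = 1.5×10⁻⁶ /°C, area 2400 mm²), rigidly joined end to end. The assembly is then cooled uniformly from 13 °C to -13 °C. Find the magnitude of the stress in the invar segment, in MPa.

If the supports were absent, the total length change would be Σ αᵢΔT Lᵢ = 12.9×10⁻⁶×26×575 + 1.5×10⁻⁶×26×825 = 0.225 mm.
The rigid supports impose zero overall length change; the single axial force P common to all segments must satisfy P Σ Lᵢ/(AᵢEᵢ) = δ_free.
The series flexibility is Σ Lᵢ/(AᵢEᵢ) = 575/(2300×209×10³) + 825/(2400×146×10³) = 3.551×10⁻⁶ mm/N.
P = 0.225 / 3.551×10⁻⁶ = 63380 N = 63.38 kN, tensile.
σ_{invar} = P / A = 63380 / 2400 = 26.41 MPa.

σ ≈ 26.4 MPa (tensile)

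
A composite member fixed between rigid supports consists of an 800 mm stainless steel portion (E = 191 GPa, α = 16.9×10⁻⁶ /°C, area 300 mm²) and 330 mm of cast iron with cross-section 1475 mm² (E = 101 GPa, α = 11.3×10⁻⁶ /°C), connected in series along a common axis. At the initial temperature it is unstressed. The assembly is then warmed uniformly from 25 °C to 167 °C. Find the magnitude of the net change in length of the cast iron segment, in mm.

With the walls removed the bar would change length by δ_free = Σ αᵢΔT Lᵢ = 16.9×10⁻⁶×142×800 + 11.3×10⁻⁶×142×330 = 2.449 mm.
The walls prevent any net length change, so an axial force P (same in every segment) develops. Compatibility: P · Σ Lᵢ/(AᵢEᵢ) = δ_free.
Σ Lᵢ/(AᵢEᵢ) = 800/(300×191×10³) + 330/(1475×101×10³) = 1.618×10⁻⁵ mm/N.
Hence P = δ_free / Σ(L/AE) = 2.449/1.618×10⁻⁵ = 151.4 kN (compressive).
For the cast iron segment, free thermal change = 11.3×10⁻⁶×142×330 = 0.5295 mm and elastic change from P = 151400×330/(1475×101×10³) = 0.3354 mm; these oppose, so the net change is 0.194 mm (segment lengthens).

|ΔL| ≈ 0.194 mm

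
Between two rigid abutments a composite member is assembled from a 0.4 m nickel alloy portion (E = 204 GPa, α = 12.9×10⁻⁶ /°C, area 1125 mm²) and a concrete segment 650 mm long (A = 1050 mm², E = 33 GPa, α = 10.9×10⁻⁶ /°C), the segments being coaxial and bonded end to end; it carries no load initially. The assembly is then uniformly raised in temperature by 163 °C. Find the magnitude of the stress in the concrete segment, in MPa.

σ ≈ 92.7 MPa (compressive)

If the supports were absent, the total length change would be Σ αᵢΔT Lᵢ = 12.9×10⁻⁶×163×400 + 10.9×10⁻⁶×163×650 = 1.996 mm.
Since the ends are fixed, an axial force P builds up, equal in every segment, with P · Σ Lᵢ/(AᵢEᵢ) = δ_free.
The series flexibility is Σ Lᵢ/(AᵢEᵢ) = 400/(1125×204×10³) + 650/(1050×33×10³) = 2.05×10⁻⁵ mm/N.
So P = 1.996 / 2.05×10⁻⁵ = 97.35 kN, compressive.
σ_{concrete} = P / A = 97350 / 1050 = 92.72 MPa.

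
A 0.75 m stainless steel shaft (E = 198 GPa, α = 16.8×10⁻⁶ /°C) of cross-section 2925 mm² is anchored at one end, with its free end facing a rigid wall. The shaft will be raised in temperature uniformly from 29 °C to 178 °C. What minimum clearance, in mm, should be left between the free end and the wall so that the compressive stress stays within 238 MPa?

g ≈ 0.976 mm

Free expansion if unrestrained: δ_free = αΔT L = 16.8×10⁻⁶ × 149 × 750 = 1.877 mm.
At the allowable stress the elastic shortening the wall may impose is σL/E = 238 × 750 / (198×10³) = 0.9015 mm.
So the gap has to take up the difference, g_min = δ_free − σL/E = 1.877 − 0.9015 = 0.9759 mm.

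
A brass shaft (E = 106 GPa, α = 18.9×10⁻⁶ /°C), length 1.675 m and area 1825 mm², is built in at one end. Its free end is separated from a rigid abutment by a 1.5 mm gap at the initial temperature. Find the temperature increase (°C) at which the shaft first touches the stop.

ΔT ≈ 47.4 °C

Contact occurs when the free expansion equals the gap: αΔT L = 1.5 mm.
So ΔT = g/(αL) = 1.5/(18.9×10⁻⁶ × 1675) = 47.38 °C.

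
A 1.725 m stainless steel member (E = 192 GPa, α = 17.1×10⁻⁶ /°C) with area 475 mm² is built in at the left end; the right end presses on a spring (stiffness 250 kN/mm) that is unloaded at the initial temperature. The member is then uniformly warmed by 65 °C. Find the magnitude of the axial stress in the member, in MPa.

Free thermal expansion: δ_free = αΔT L = 17.1×10⁻⁶ × 65 × 1725 = 1.917 mm.
Let P be the compressive force at the spring. The member shortens elastically by PL/(AE) and the spring compresses by P/k; together these equal δ_free.
P [ L/(AE) + 1/k ] = δ_free → P [ 1725/(475×192×10³) + 1/(250×10³) ] = 1.917.
P = 1.917 / 2.291×10⁻⁵ = 83670 N.
σ = P/A = 83670/475 = 176.2 MPa.

σ ≈ 176 MPa (compressive)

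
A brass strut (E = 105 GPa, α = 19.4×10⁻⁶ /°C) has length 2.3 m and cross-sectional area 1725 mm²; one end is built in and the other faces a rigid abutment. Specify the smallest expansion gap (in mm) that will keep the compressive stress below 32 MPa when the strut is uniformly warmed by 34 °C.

Free expansion if unrestrained: δ_free = αΔT L = 19.4×10⁻⁶ × 34 × 2300 = 1.517 mm.
A stress of 32 MPa corresponds to the wall pushing the strut back by σL/E = 32×2300/(105×10³) = 0.701 mm.
So the gap has to take up the difference, g_min = δ_free − σL/E = 1.517 − 0.701 = 0.8161 mm.

g ≈ 0.816 mm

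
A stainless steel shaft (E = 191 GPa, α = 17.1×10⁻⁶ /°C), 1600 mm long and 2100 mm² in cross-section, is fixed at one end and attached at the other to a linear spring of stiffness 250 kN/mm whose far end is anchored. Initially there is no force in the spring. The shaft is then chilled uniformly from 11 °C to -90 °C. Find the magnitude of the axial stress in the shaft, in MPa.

If the spring were absent the shaft would shorten by αΔT L = 17.1×10⁻⁶ × 101 × 1600 = 2.763 mm.
Let P be the tensile force in the spring. The shaft extends elastically by PL/(AE) and the spring stretches by P/k; together these equal δ_free.
So P = δ_free / [L/(AE) + 1/k] = 2.763 / [ 1600/(2100×191×10³) + 1/(250×10³) ].
P = 2.763 / 7.989×10⁻⁶ = 345900 N.
σ = P/A = 345900/2100 = 164.7 MPa.

σ ≈ 165 MPa (tensile)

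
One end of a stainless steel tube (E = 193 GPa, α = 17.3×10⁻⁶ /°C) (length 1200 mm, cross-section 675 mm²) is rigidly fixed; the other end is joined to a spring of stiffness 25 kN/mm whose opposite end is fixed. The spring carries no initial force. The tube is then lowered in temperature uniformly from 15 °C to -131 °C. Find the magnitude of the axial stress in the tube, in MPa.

If the spring were absent the tube would shorten by αΔT L = 17.3×10⁻⁶ × 146 × 1200 = 3.031 mm.
With a force P in the spring, the elastic change of the tube is PL/(AE) and that of the spring is P/k; compatibility requires their sum to equal δ_free.
So P = δ_free / [L/(AE) + 1/k] = 3.031 / [ 1200/(675×193×10³) + 1/(25×10³) ].
P = 3.031 / 4.921×10⁻⁵ = 61590 N.
σ = P/A = 61590/675 = 91.25 MPa.

σ ≈ 91.2 MPa (tensile)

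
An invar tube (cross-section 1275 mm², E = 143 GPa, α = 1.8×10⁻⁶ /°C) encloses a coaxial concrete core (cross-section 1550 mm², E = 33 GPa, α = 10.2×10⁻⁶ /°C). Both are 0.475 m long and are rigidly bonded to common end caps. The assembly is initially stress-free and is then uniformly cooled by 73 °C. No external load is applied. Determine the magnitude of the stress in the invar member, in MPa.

Both members must finish at the same length. With the larger α, the concrete tends to over-contract; the plates restrain it, putting the concrete in tension and the invar in compression. With no external load the two internal forces are equal and opposite, magnitude P.
Compatibility of the two members (thermal + elastic change equal): (α₁ − α₂)ΔT = P·[1/(A₁E₁) + 1/(A₂E₂)].
|α₁ − α₂|·ΔT = 8.4×10⁻⁶ × 73 = 0.0006132.
1/(A₁E₁) + 1/(A₂E₂) = 1/(1275×143×10³) + 1/(1550×33×10³) = 2.504×10⁻⁸ N⁻¹.
P = 0.0006132 / 2.504×10⁻⁸ = 24490 N = 24.49 kN.
σ_{invar} = P/A₁ = 24490/1275 = 19.21 MPa, compressive.

σ ≈ 19.2 MPa (compressive)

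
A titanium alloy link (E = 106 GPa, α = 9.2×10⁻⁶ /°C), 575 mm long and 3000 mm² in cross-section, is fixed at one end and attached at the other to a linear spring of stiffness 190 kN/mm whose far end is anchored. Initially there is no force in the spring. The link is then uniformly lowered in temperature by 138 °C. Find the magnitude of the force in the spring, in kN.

Free thermal contraction: δ_free = αΔT L = 9.2×10⁻⁶ × 138 × 575 = 0.73 mm.
Let P be the tensile force in the spring. The link extends elastically by PL/(AE) and the spring stretches by P/k; together these equal δ_free.
P [ L/(AE) + 1/k ] = δ_free → P [ 575/(3000×106×10³) + 1/(190×10³) ] = 0.73.
P = 0.73 / 7.071×10⁻⁶ = 103200 N.

P ≈ 103 kN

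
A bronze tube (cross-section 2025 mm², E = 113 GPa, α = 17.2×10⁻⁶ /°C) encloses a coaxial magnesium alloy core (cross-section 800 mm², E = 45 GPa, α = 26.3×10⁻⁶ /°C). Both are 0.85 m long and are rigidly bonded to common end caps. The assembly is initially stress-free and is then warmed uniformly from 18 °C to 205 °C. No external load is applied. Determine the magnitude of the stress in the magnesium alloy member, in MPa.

Both members must finish at the same length. With the larger α, the magnesium alloy tends to over-expand; the plates restrain it, putting the magnesium alloy in compression and the bronze in tension. With no external load the two internal forces are equal and opposite, magnitude P.
Equating the net (thermal + elastic) strains gives |α₁ − α₂|·ΔT = P·[1/(A₁E₁) + 1/(A₂E₂)].
|α₁ − α₂|·ΔT = 9.1×10⁻⁶ × 187 = 0.001702.
1/(A₁E₁) + 1/(A₂E₂) = 1/(2025×113×10³) + 1/(800×45×10³) = 3.215×10⁻⁸ N⁻¹.
P = 0.001702 / 3.215×10⁻⁸ = 52930 N = 52.93 kN.
σ_{magnesium alloy} = P/A₂ = 52930/800 = 66.17 MPa, compressive.

σ ≈ 66.2 MPa (compressive)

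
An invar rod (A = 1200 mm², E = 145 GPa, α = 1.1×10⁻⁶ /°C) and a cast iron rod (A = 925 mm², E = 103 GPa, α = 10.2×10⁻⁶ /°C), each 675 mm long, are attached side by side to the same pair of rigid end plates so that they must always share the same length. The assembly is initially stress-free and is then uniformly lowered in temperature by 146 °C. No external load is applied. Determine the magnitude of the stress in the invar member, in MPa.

σ ≈ 68.2 MPa (compressive)

Equilibrium of a rigid end plate with no external load gives equal and opposite internal forces ±P in the two members. Since α_{cast iron} > α_{invar}, cooling drives the cast iron into tension and the invar into compression.
Setting the final lengths equal and cancelling L: (α₁ − α₂)ΔT = P/(A₁E₁) + P/(A₂E₂).
|α₁ − α₂|·ΔT = 9.1×10⁻⁶ × 146 = 0.001329.
1/(A₁E₁) + 1/(A₂E₂) = 1/(1200×145×10³) + 1/(925×103×10³) = 1.624×10⁻⁸ N⁻¹.
P = 0.001329 / 1.624×10⁻⁸ = 81790 N = 81.79 kN.
σ_{invar} = P/A₁ = 81790/1200 = 68.16 MPa, compressive.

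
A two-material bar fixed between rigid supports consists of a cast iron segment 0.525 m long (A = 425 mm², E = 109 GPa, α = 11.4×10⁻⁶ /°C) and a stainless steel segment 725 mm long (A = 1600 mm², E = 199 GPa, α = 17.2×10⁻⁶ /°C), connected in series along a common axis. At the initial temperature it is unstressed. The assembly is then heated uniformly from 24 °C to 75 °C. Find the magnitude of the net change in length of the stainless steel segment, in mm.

Free thermal expansion of the whole bar: Σ αᵢΔT Lᵢ = 11.4×10⁻⁶×51×525 + 17.2×10⁻⁶×51×725 = 0.9412 mm.
Since the ends are fixed, an axial force P builds up, equal in every segment, with P · Σ Lᵢ/(AᵢEᵢ) = δ_free.
Σ Lᵢ/(AᵢEᵢ) = 525/(425×109×10³) + 725/(1600×199×10³) = 1.361×10⁻⁵ mm/N.
So P = 0.9412 / 1.361×10⁻⁵ = 69.16 kN, compressive.
For the stainless steel segment, free thermal change = 17.2×10⁻⁶×51×725 = 0.636 mm and elastic change from P = 69160×725/(1600×199×10³) = 0.1575 mm; these oppose, so the net change is 0.479 mm (segment lengthens).

|ΔL| ≈ 0.479 mm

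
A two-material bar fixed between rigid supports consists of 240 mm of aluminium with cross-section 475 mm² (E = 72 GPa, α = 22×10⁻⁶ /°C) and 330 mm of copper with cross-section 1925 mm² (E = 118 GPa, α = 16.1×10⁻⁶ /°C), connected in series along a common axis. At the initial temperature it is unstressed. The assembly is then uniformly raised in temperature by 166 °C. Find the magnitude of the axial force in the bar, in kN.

P ≈ 208 kN (compressive)

Free thermal expansion of the whole bar: Σ αᵢΔT Lᵢ = 22×10⁻⁶×166×240 + 16.1×10⁻⁶×166×330 = 1.758 mm.
The walls prevent any net length change, so an axial force P (same in every segment) develops. Compatibility: P · Σ Lᵢ/(AᵢEᵢ) = δ_free.
The series flexibility is Σ Lᵢ/(AᵢEᵢ) = 240/(475×72×10³) + 330/(1925×118×10³) = 8.47×10⁻⁶ mm/N.
So P = 1.758 / 8.47×10⁻⁶ = 207.6 kN, compressive.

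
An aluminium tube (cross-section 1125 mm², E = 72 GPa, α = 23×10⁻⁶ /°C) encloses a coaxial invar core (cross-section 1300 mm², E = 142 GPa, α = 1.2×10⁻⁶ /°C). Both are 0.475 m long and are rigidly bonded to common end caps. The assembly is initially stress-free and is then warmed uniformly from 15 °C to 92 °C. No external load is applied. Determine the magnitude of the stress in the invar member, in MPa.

σ ≈ 72.7 MPa (tensile)

Both members must finish at the same length. With the larger α, the aluminium tends to over-expand; the plates restrain it, putting the aluminium in compression and the invar in tension. With no external load the two internal forces are equal and opposite, magnitude P.
Equating the net (thermal + elastic) strains gives |α₁ − α₂|·ΔT = P·[1/(A₁E₁) + 1/(A₂E₂)].
|α₁ − α₂|·ΔT = 21.8×10⁻⁶ × 77 = 0.001679.
1/(A₁E₁) + 1/(A₂E₂) = 1/(1125×72×10³) + 1/(1300×142×10³) = 1.776×10⁻⁸ N⁻¹.
So P = 0.001679 / 1.776×10⁻⁸ = 94.5 kN.
σ_{invar} = P/A₂ = 94500/1300 = 72.69 MPa, tensile.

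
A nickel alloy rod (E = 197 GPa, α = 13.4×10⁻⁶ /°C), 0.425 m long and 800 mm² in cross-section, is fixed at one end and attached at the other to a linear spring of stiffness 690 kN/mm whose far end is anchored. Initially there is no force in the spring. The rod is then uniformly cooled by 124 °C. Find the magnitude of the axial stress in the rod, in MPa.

σ ≈ 213 MPa (tensile)

If the spring were absent the rod would shorten by αΔT L = 13.4×10⁻⁶ × 124 × 425 = 0.7062 mm.
With a force P in the spring, the elastic change of the rod is PL/(AE) and that of the spring is P/k; compatibility requires their sum to equal δ_free.
So P = δ_free / [L/(AE) + 1/k] = 0.7062 / [ 425/(800×197×10³) + 1/(690×10³) ].
P = 0.7062 / 4.146×10⁻⁶ = 170300 N.
σ = P/A = 170300/800 = 212.9 MPa.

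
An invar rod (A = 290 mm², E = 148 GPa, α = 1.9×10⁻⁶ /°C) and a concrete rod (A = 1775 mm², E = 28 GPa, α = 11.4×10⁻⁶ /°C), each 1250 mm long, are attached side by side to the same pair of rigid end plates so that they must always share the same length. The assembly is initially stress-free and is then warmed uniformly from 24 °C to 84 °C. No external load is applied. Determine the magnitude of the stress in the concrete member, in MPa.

σ ≈ 7.4 MPa (compressive)

The concrete has the larger α, so on heating it would change length more than the invar if both were free. The rigid plates force a common final length, so the concrete is put into compression and the invar into tension, with equal and opposite forces P (no external load).
Setting the final lengths equal and cancelling L: (α₁ − α₂)ΔT = P/(A₁E₁) + P/(A₂E₂).
|α₁ − α₂|·ΔT = 9.5×10⁻⁶ × 60 = 0.00057.
1/(A₁E₁) + 1/(A₂E₂) = 1/(290×148×10³) + 1/(1775×28×10³) = 4.342×10⁻⁸ N⁻¹.
So P = 0.00057 / 4.342×10⁻⁸ = 13.13 kN.
σ_{concrete} = P/A₂ = 13130/1775 = 7.396 MPa, compressive.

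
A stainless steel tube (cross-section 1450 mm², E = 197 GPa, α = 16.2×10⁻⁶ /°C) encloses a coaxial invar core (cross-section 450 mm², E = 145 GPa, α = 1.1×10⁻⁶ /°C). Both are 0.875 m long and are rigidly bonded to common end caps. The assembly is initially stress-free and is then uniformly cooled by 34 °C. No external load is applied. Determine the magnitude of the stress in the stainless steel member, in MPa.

σ ≈ 18.8 MPa (tensile)

The stainless steel has the larger α, so on cooling it would change length more than the invar if both were free. The rigid plates force a common final length, so the stainless steel is put into tension and the invar into compression, with equal and opposite forces P (no external load).
Setting the final lengths equal and cancelling L: (α₁ − α₂)ΔT = P/(A₁E₁) + P/(A₂E₂).
|α₁ − α₂|·ΔT = 15.1×10⁻⁶ × 34 = 0.0005134.
1/(A₁E₁) + 1/(A₂E₂) = 1/(1450×197×10³) + 1/(450×145×10³) = 1.883×10⁻⁸ N⁻¹.
So P = 0.0005134 / 1.883×10⁻⁸ = 27.27 kN.
σ_{stainless steel} = P/A₁ = 27270/1450 = 18.81 MPa, tensile.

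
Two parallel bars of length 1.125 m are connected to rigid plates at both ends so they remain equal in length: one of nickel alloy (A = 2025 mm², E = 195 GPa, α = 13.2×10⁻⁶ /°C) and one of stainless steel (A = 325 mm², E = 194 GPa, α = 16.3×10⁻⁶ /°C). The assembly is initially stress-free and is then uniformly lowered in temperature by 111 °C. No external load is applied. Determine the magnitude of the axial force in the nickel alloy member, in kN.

The stainless steel has the larger α, so on cooling it would change length more than the nickel alloy if both were free. The rigid plates force a common final length, so the stainless steel is put into tension and the nickel alloy into compression, with equal and opposite forces P (no external load).
Setting the final lengths equal and cancelling L: (α₁ − α₂)ΔT = P/(A₁E₁) + P/(A₂E₂).
|α₁ − α₂|·ΔT = 3.1×10⁻⁶ × 111 = 0.0003441.
1/(A₁E₁) + 1/(A₂E₂) = 1/(2025×195×10³) + 1/(325×194×10³) = 1.839×10⁻⁸ N⁻¹.
So P = 0.0003441 / 1.839×10⁻⁸ = 18.71 kN.

P ≈ 18.7 kN (compressive in the nickel alloy)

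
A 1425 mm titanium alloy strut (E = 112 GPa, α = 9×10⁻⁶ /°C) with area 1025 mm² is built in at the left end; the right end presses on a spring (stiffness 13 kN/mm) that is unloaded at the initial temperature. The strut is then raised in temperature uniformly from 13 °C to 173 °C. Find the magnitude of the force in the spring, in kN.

P ≈ 23 kN

Free thermal expansion: δ_free = αΔT L = 9×10⁻⁶ × 160 × 1425 = 2.052 mm.
With a force P in the spring, the elastic change of the strut is PL/(AE) and that of the spring is P/k; compatibility requires their sum to equal δ_free.
P [ L/(AE) + 1/k ] = δ_free → P [ 1425/(1025×112×10³) + 1/(13×10³) ] = 2.052.
P = 2.052 / 8.934×10⁻⁵ = 22970 N.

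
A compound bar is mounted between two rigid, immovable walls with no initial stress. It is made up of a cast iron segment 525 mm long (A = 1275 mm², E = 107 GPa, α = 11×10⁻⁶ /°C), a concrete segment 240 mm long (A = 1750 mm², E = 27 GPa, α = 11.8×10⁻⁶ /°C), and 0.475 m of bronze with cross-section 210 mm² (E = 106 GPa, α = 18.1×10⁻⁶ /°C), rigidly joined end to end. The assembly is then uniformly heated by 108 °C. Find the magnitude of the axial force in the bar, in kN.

P ≈ 61.4 kN (compressive)

Free thermal expansion of the whole bar: Σ αᵢΔT Lᵢ = 11×10⁻⁶×108×525 + 11.8×10⁻⁶×108×240 + 18.1×10⁻⁶×108×475 = 1.858 mm.
The walls prevent any net length change, so an axial force P (same in every segment) develops. Compatibility: P · Σ Lᵢ/(AᵢEᵢ) = δ_free.
The series flexibility is Σ Lᵢ/(AᵢEᵢ) = 525/(1275×107×10³) + 240/(1750×27×10³) + 475/(210×106×10³) = 3.027×10⁻⁵ mm/N.
P = 1.858 / 3.027×10⁻⁵ = 61390 N = 61.39 kN, compressive.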